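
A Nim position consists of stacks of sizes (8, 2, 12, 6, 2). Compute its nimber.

2

In binary:
  1000  (8)
  0010  (2)
  1100  (12)
  0110  (6)
  0010  (2)
  ----
  0010  (2)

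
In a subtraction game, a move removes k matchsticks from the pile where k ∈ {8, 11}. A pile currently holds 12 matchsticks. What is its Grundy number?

1

Compute g(0), g(1), … for moves {8, 11}:
k:     0  1  2  3  4  5  6  7  8  9 10 11 12
g(k):  0  0  0  0  0  0  0  0  1  1  1  1  1
So g(12) = 1.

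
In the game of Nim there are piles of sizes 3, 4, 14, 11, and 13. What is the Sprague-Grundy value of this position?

15

Nim-sum: 3 XOR 4 XOR 14 XOR 11 XOR 13 = 15.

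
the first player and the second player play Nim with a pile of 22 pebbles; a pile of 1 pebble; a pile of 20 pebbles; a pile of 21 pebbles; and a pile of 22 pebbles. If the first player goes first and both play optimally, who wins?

the second player wins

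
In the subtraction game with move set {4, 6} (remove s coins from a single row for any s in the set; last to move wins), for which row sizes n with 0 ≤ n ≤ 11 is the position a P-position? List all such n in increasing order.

Grundy values for subtraction set {4, 6}:
g(0) = mex{} = 0
g(1) = mex{} = 0
g(2) = mex{} = 0
g(3) = mex{} = 0
g(4) = mex{0} = 1
g(5) = mex{0} = 1
g(6) = mex{0} = 1
g(7) = mex{0} = 1
g(8) = mex{0,1} = 2
g(9) = mex{0,1} = 2
g(10) = mex{1} = 0
g(11) = mex{1} = 0
The P-positions (g = 0) in 0..11 are 0, 1, 2, 3, 10, 11.

0, 1, 2, 3, 10, 11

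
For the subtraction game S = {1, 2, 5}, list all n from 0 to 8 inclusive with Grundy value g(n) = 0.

0, 3, 6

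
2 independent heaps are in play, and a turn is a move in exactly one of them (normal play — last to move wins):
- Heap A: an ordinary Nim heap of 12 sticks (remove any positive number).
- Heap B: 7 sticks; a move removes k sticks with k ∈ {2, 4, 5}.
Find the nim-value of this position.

Heap A is a plain Nim heap of size 12, so its Grundy value is 12.
For heap B, compute g(0), g(1), … with moves {2, 4, 5}:
g(0) = mex{} = 0
g(1) = mex{} = 0
g(2) = mex{0} = 1
g(3) = mex{0} = 1
g(4) = mex{0,1} = 2
g(5) = mex{0,1} = 2
g(6) = mex{0,1,2} = 3
g(7) = mex{1,2} = 0
So g(7) = 0.
The value of a disjunctive sum is the nim-sum of the parts.
Combined value = 12 ⊕ 0 = 12.

12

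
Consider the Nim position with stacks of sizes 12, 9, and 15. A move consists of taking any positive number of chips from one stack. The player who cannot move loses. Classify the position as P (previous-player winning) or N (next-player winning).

N-position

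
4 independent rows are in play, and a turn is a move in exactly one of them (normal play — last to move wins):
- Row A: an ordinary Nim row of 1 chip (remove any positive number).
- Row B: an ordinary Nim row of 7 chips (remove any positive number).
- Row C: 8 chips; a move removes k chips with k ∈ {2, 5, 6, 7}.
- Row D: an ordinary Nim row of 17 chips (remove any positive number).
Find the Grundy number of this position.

21

Row A is a plain Nim row of size 1, so its Grundy value is 1.
Row B is a plain Nim row of size 7, so its Grundy value is 7.
Grundy values for row C (subtraction set {2, 5, 6, 7}):
g(0) = mex{} = 0
g(1) = mex{} = 0
g(2) = mex{0} = 1
g(3) = mex{0} = 1
g(4) = mex{1} = 0
g(5) = mex{0,1} = 2
g(6) = mex{0} = 1
g(7) = mex{0,1,2} = 3
g(8) = mex{0,1} = 2
So g(8) = 2.
Row D is a plain Nim row of size 17, so its Grundy value is 17.
The value of a disjunctive sum is the nim-sum of the parts.
Combined value = 1 XOR 7 XOR 2 XOR 17 = 21.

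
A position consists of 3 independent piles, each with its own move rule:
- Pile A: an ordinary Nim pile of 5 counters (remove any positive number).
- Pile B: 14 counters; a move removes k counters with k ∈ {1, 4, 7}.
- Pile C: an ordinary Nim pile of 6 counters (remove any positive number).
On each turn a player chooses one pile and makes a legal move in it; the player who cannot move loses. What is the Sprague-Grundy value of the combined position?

Pile A is a plain Nim pile of size 5, so its Grundy value is 5.
For pile B, compute g(0), g(1), … with moves {1, 4, 7}:
g(0) = mex{} = 0
g(1) = mex{0} = 1
g(2) = mex{1} = 0
g(3) = mex{0} = 1
g(4) = mex{0,1} = 2
g(5) = mex{1,2} = 0
g(6) = mex{0} = 1
g(7) = mex{0,1} = 2
g(8) = mex{1,2} = 0
g(9) = mex{0} = 1
g(10) = mex{1} = 0
g(11) = mex{0,2} = 1
g(12) = mex{0,1} = 2
g(13) = mex{1,2} = 0
g(14) = mex{0,2} = 1
So g(14) = 1.
Pile C is a plain Nim pile of size 6, so its Grundy value is 6.
The value of a disjunctive sum is the nim-sum of the parts.
Combined value = 5 ⊕ 1 ⊕ 6 = 2.

2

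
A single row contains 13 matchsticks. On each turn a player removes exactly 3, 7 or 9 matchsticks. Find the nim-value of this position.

Compute g(0), g(1), … for moves {3, 7, 9}:
k:     0  1  2  3  4  5  6  7  8  9 10 11 12 13
g(k):  0  0  0  1  1  1  0  2  2  1  3  3  0  2
So g(13) = 2.

2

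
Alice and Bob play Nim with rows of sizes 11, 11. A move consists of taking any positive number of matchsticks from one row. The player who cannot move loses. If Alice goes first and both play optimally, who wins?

Bob wins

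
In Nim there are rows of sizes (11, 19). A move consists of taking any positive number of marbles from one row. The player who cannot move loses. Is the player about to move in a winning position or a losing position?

Winning position

Nim-sum: 11 ⊕ 19 = 24.
The nim-sum is 24 ≠ 0, so this is an N-position: the player to move can win.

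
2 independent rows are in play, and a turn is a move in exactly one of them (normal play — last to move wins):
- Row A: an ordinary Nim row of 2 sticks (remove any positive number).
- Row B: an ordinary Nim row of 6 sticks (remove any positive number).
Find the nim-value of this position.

Row A is a plain Nim row of size 2, so its Grundy value is 2.
Row B is a plain Nim row of size 6, so its Grundy value is 6.
By the Sprague-Grundy theorem, the Grundy value of a sum of independent games is the XOR of the component values.
Combined value = 2 ⊕ 6 = 4.

4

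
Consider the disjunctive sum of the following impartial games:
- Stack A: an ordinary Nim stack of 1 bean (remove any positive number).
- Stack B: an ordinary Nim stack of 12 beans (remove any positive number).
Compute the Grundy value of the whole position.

13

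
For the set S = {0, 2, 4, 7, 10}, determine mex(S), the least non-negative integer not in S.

1

0 is in the set but 1 is not, so the mex is 1.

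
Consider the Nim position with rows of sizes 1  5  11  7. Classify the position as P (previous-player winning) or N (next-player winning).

N-position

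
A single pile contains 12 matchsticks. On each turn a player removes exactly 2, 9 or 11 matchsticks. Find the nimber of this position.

Build the Grundy sequence with g(k) = mex{g(k−s) : s ∈ {2, 9, 11}, s ≤ k}:
k:     0  1  2  3  4  5  6  7  8  9 10 11 12
g(k):  0  0  1  1  0  0  1  1  0  2  1  3  2
So g(12) = 2.

2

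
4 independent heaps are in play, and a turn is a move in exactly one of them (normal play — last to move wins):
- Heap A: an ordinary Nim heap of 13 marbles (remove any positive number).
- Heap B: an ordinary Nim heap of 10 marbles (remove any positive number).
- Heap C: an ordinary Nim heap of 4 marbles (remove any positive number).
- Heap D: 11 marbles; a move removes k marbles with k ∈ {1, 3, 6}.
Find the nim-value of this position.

Heap A is a plain Nim heap of size 13, so its Grundy value is 13.
Heap B is a plain Nim heap of size 10, so its Grundy value is 10.
Heap C is a plain Nim heap of size 4, so its Grundy value is 4.
Grundy values for heap D (subtraction set {1, 3, 6}):
k:     0  1  2  3  4  5  6  7  8  9 10 11
g(k):  0  1  0  1  0  1  2  3  2  0  1  0
So g(11) = 0.
By the Sprague-Grundy theorem, the Grundy value of a sum of independent games is the XOR of the component values.
Combined value = 13 ⊕ 10 ⊕ 4 ⊕ 0 = 3.

3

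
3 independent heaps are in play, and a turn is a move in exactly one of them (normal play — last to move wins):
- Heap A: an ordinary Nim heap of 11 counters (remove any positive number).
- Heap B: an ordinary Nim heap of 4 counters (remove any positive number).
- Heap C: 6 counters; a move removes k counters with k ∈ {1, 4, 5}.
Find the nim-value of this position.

Heap A is a plain Nim heap of size 11, so its Grundy value is 11.
Heap B is a plain Nim heap of size 4, so its Grundy value is 4.
For heap C, compute g(0), g(1), … with moves {1, 4, 5}:
k:     0  1  2  3  4  5  6
g(k):  0  1  0  1  2  3  2
So g(6) = 2.
By the Sprague-Grundy theorem, the Grundy value of a sum of independent games is the XOR of the component values.
Combined value = 11 ⊕ 4 ⊕ 2 = 13.

13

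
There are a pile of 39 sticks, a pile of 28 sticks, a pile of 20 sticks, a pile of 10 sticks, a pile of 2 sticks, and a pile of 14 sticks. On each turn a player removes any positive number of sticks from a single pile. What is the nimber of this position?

41

Compute the nim-sum pairwise:
39 ^ 28 = 59
59 ^ 20 = 47
47 ^ 10 = 37
37 ^ 2 = 39
39 ^ 14 = 41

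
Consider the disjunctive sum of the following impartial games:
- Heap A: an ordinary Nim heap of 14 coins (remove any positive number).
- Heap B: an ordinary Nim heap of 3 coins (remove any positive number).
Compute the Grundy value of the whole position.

Heap A is a plain Nim heap of size 14, so its Grundy value is 14.
Heap B is a plain Nim heap of size 3, so its Grundy value is 3.
The value of a disjunctive sum is the nim-sum of the parts.
Combined value = 14 XOR 3 = 13.

13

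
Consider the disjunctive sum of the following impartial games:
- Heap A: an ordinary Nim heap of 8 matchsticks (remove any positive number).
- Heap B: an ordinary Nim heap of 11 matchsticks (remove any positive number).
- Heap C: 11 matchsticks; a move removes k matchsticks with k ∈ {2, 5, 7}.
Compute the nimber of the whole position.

0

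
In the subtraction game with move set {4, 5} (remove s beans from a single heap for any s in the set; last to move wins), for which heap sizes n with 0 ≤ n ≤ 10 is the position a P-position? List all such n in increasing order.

Build the Grundy sequence with g(k) = mex{g(k−s) : s ∈ {4, 5}, s ≤ k}:
g(0) = mex{} = 0
g(1) = mex{} = 0
g(2) = mex{} = 0
g(3) = mex{} = 0
g(4) = mex{0} = 1
g(5) = mex{0} = 1
g(6) = mex{0} = 1
g(7) = mex{0} = 1
g(8) = mex{0,1} = 2
g(9) = mex{1} = 0
g(10) = mex{1} = 0
The P-positions (g = 0) in 0..10 are 0, 1, 2, 3, 9, 10.

0, 1, 2, 3, 9, 10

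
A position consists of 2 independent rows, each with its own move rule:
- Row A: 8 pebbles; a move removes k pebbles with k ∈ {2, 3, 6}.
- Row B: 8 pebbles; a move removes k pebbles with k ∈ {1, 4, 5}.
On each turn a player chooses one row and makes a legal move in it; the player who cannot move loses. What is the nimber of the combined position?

2

Grundy values for row A (subtraction set {2, 3, 6}):
k:     0  1  2  3  4  5  6  7  8
g(k):  0  0  1  1  2  0  3  1  2
So g(8) = 2.
Grundy values for row B (subtraction set {1, 4, 5}):
g(0) = mex{} = 0
g(1) = mex{0} = 1
g(2) = mex{1} = 0
g(3) = mex{0} = 1
g(4) = mex{0,1} = 2
g(5) = mex{0,1,2} = 3
g(6) = mex{0,1,3} = 2
g(7) = mex{0,1,2} = 3
g(8) = mex{1,2,3} = 0
So g(8) = 0.
By the Sprague-Grundy theorem, the Grundy value of a sum of independent games is the XOR of the component values.
Combined value = 2 ⊕ 0 = 2.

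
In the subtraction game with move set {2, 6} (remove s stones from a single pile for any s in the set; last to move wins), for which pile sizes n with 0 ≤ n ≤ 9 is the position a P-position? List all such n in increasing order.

0, 1, 4, 5, 8, 9

Build the Grundy sequence with g(k) = mex{g(k−s) : s ∈ {2, 6}, s ≤ k}:
k:     0  1  2  3  4  5  6  7  8  9
g(k):  0  0  1  1  0  0  1  1  0  0
The P-positions (g = 0) in 0..9 are 0, 1, 4, 5, 8, 9.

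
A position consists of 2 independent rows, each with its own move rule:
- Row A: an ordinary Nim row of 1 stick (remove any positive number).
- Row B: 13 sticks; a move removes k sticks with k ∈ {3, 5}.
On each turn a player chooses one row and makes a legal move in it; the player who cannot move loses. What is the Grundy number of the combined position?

0

Row A is a plain Nim row of size 1, so its Grundy value is 1.
For row B, compute g(0), g(1), … with moves {3, 5}:
g(0) = mex{} = 0
g(1) = mex{} = 0
g(2) = mex{} = 0
g(3) = mex{0} = 1
g(4) = mex{0} = 1
g(5) = mex{0} = 1
g(6) = mex{0,1} = 2
g(7) = mex{0,1} = 2
g(8) = mex{1} = 0
g(9) = mex{1,2} = 0
g(10) = mex{1,2} = 0
g(11) = mex{0,2} = 1
g(12) = mex{0,2} = 1
g(13) = mex{0} = 1
So g(13) = 1.
By the Sprague-Grundy theorem, the Grundy value of a sum of independent games is the XOR of the component values.
Combined value = 1 XOR 1 = 0.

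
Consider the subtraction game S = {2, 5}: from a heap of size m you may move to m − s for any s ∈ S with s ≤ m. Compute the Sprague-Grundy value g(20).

Build the Grundy sequence with g(k) = mex{g(k−s) : s ∈ {2, 5}, s ≤ k}:
k:     0  1  2  3  4  5  6  7  8  9 10 11 12 13 14 15 16 17 18 19 20
g(k):  0  0  1  1  0  2  1  0  0  1  1  0  2  1  0  0  1  1  0  2  1
So g(20) = 1.

1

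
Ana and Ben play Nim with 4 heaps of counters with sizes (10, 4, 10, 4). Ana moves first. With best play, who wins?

Write each in binary and XOR column by column:
  1010  (10)
  0100  (4)
  1010  (10)
  0100  (4)
  ----
  0000  (0)
The nim-sum is 0, so this is a P-position: the player to move is in a losing position under optimal play; Ana is about to move from it and so loses — Ben wins.

Ben wins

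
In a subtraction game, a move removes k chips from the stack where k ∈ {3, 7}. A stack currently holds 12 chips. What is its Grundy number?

0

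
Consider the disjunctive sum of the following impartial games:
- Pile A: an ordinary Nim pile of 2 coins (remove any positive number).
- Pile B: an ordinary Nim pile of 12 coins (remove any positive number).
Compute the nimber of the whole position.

14

Pile A is a plain Nim pile of size 2, so its Grundy value is 2.
Pile B is a plain Nim pile of size 12, so its Grundy value is 12.
By the Sprague-Grundy theorem, the Grundy value of a sum of independent games is the XOR of the component values.
Combined value = 2 XOR 12 = 14.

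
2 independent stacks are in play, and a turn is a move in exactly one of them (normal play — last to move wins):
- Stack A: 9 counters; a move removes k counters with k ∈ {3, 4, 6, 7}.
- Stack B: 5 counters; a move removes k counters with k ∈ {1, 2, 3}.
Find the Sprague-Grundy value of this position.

2

Grundy values for stack A (subtraction set {3, 4, 6, 7}):
k:     0  1  2  3  4  5  6  7  8  9
g(k):  0  0  0  1  1  1  2  2  2  3
So g(9) = 3.
For stack B, compute g(0), g(1), … with moves {1, 2, 3}:
g(0) = mex{} = 0
g(1) = mex{0} = 1
g(2) = mex{0,1} = 2
g(3) = mex{0,1,2} = 3
g(4) = mex{1,2,3} = 0
g(5) = mex{0,2,3} = 1
So g(5) = 1.
The value of a disjunctive sum is the nim-sum of the parts.
Combined value = 3 ⊕ 1 = 2.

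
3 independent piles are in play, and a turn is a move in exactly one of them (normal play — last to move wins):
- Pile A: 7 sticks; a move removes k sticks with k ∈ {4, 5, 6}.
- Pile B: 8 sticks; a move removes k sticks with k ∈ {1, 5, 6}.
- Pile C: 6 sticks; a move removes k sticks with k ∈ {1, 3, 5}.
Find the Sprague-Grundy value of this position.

3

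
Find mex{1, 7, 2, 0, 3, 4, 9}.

5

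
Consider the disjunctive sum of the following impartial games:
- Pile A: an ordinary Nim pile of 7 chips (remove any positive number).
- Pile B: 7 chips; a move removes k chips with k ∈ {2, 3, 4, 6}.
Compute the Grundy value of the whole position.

Pile A is a plain Nim pile of size 7, so its Grundy value is 7.
For pile B, compute g(0), g(1), … with moves {2, 3, 4, 6}:
g(0) = mex{} = 0
g(1) = mex{} = 0
g(2) = mex{0} = 1
g(3) = mex{0} = 1
g(4) = mex{0,1} = 2
g(5) = mex{0,1} = 2
g(6) = mex{0,1,2} = 3
g(7) = mex{0,1,2} = 3
So g(7) = 3.
By the Sprague-Grundy theorem, the Grundy value of a sum of independent games is the XOR of the component values.
Combined value = 7 ⊕ 3 = 4.

4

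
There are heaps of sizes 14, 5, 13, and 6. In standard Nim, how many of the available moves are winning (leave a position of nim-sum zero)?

Write each in binary and XOR column by column:
  1110  (14)
  0101  (5)
  1101  (13)
  0110  (6)
  ----
  0000  (0)
The nim-sum is already 0, so every move leaves a nonzero nim-sum — there are no winning moves.

0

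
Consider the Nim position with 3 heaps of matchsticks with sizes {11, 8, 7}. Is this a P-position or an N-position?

N-position

Write each in binary and XOR column by column:
  1011  (11)
  1000  (8)
  0111  (7)
  ----
  0100  (4)
The nim-sum is 4 ≠ 0, so this is an N-position: the player to move can win.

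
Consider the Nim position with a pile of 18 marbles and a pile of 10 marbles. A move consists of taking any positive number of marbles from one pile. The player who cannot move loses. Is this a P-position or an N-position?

Compute the nim-sum pairwise:
18 XOR 10 = 24
The nim-sum is 24 ≠ 0, so this is an N-position: the player to move can win.

N-position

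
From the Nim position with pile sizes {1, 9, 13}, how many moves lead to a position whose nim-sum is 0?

Compute the nim-sum pairwise:
1 XOR 9 = 8
8 XOR 13 = 5
The overall nim-sum is X = 5. A pile of size p has a winning move iff p XOR X < p (reduce it to p XOR X).
  1: 1 XOR 5 = 4 ≥ 1 — no move.
  9: 9 XOR 5 = 12 ≥ 9 — no move.
  13: 13 XOR 5 = 8 < 13 — winning move (to 8).
That gives 1 winning move.

1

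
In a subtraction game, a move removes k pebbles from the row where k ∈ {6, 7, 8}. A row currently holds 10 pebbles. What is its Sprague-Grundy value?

Compute g(0), g(1), … for moves {6, 7, 8}:
k:     0  1  2  3  4  5  6  7  8  9 10
g(k):  0  0  0  0  0  0  1  1  1  1  1
So g(10) = 1.

1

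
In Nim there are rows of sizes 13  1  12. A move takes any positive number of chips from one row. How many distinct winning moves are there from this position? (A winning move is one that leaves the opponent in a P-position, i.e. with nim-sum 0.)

Compute the nim-sum pairwise:
13 ^ 1 = 12
12 ^ 12 = 0
The nim-sum is already 0, so every move leaves a nonzero nim-sum — there are no winning moves.

0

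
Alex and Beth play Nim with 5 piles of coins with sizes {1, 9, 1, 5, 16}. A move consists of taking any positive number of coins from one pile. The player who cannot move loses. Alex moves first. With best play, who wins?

Nim-sum: 1 ⊕ 9 ⊕ 1 ⊕ 5 ⊕ 16 = 28.
The nim-sum is 28 ≠ 0, so this is an N-position: the player to move can win; Alex has a winning move.

Alex wins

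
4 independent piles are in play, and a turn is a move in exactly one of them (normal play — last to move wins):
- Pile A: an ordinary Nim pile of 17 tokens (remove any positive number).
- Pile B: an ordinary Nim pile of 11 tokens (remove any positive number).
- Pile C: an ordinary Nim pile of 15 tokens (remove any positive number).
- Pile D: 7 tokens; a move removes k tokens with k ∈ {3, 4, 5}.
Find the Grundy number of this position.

Pile A is a plain Nim pile of size 17, so its Grundy value is 17.
Pile B is a plain Nim pile of size 11, so its Grundy value is 11.
Pile C is a plain Nim pile of size 15, so its Grundy value is 15.
For pile D, compute g(0), g(1), … with moves {3, 4, 5}:
g(0) = mex{} = 0
g(1) = mex{} = 0
g(2) = mex{} = 0
g(3) = mex{0} = 1
g(4) = mex{0} = 1
g(5) = mex{0} = 1
g(6) = mex{0,1} = 2
g(7) = mex{0,1} = 2
So g(7) = 2.
By the Sprague-Grundy theorem, the Grundy value of a sum of independent games is the XOR of the component values.
Combined value = 17 XOR 11 XOR 15 XOR 2 = 23.

23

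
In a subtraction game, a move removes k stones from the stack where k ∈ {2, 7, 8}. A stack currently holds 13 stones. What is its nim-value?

2

Grundy values for subtraction set {2, 7, 8}:
g(0) = mex{} = 0
g(1) = mex{} = 0
g(2) = mex{0} = 1
g(3) = mex{0} = 1
g(4) = mex{1} = 0
g(5) = mex{1} = 0
g(6) = mex{0} = 1
g(7) = mex{0} = 1
g(8) = mex{0,1} = 2
g(9) = mex{0,1} = 2
g(10) = mex{1,2} = 0
g(11) = mex{0,1,2} = 3
g(12) = mex{0} = 1
g(13) = mex{0,1,3} = 2
So g(13) = 2.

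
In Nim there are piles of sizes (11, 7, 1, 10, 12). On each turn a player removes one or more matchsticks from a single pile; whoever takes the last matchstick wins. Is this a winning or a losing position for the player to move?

Compute the nim-sum pairwise:
11 ^ 7 = 12
12 ^ 1 = 13
13 ^ 10 = 7
7 ^ 12 = 11
The nim-sum is 11 ≠ 0, so this is an N-position: the player to move can win.

Winning position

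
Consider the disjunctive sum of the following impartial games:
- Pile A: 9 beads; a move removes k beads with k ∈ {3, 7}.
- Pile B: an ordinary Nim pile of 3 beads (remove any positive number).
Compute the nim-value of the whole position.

For pile A, compute g(0), g(1), … with moves {3, 7}:
k:     0  1  2  3  4  5  6  7  8  9
g(k):  0  0  0  1  1  1  0  2  2  1
So g(9) = 1.
Pile B is a plain Nim pile of size 3, so its Grundy value is 3.
By the Sprague-Grundy theorem, the Grundy value of a sum of independent games is the XOR of the component values.
Combined value = 1 ⊕ 3 = 2.

2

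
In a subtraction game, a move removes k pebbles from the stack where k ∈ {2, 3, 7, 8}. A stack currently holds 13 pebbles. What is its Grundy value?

1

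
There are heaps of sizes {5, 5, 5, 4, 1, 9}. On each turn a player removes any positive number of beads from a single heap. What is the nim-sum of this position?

9

Compute the nim-sum pairwise:
5 ⊕ 5 = 0
0 ⊕ 5 = 5
5 ⊕ 4 = 1
1 ⊕ 1 = 0
0 ⊕ 9 = 9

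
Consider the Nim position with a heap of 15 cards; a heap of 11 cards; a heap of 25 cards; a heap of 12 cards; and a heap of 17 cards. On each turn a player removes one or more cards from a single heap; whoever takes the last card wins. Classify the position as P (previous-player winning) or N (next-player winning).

P-position

Nim-sum: 15 ^ 11 ^ 25 ^ 12 ^ 17 = 0.
The nim-sum is 0, so this is a P-position: the player to move is in a losing position under optimal play.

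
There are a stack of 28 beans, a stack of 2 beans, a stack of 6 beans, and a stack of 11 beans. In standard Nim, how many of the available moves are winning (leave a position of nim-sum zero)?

Nim-sum: 28 ⊕ 2 ⊕ 6 ⊕ 11 = 19.
The overall nim-sum is X = 19. A stack of size p has a winning move iff p XOR X < p (reduce it to p XOR X).
  28: 28 XOR 19 = 15 < 28 — winning move (to 15).
  2: 2 XOR 19 = 17 ≥ 2 — no move.
  6: 6 XOR 19 = 21 ≥ 6 — no move.
  11: 11 XOR 19 = 24 ≥ 11 — no move.
That gives 1 winning move.

1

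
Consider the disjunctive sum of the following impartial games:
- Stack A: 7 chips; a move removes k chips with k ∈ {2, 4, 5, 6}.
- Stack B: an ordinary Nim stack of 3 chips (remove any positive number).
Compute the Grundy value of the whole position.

For stack A, compute g(0), g(1), … with moves {2, 4, 5, 6}:
g(0) = mex{} = 0
g(1) = mex{} = 0
g(2) = mex{0} = 1
g(3) = mex{0} = 1
g(4) = mex{0,1} = 2
g(5) = mex{0,1} = 2
g(6) = mex{0,1,2} = 3
g(7) = mex{0,1,2} = 3
So g(7) = 3.
Stack B is a plain Nim stack of size 3, so its Grundy value is 3.
The value of a disjunctive sum is the nim-sum of the parts.
Combined value = 3 ⊕ 3 = 0.

0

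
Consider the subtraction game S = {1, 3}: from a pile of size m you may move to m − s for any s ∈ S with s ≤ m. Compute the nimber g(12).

0

Grundy values for subtraction set {1, 3}:
k:     0  1  2  3  4  5  6  7  8  9 10 11 12
g(k):  0  1  0  1  0  1  0  1  0  1  0  1  0
So g(12) = 0.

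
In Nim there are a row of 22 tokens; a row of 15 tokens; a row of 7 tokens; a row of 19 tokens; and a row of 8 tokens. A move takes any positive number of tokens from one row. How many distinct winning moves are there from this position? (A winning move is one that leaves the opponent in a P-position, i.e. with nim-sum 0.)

Compute the nim-sum pairwise:
22 ⊕ 15 = 25
25 ⊕ 7 = 30
30 ⊕ 19 = 13
13 ⊕ 8 = 5
The overall nim-sum is X = 5. A row of size p has a winning move iff p XOR X < p (reduce it to p XOR X).
  22: 22 XOR 5 = 19 < 22 — winning move (to 19).
  15: 15 XOR 5 = 10 < 15 — winning move (to 10).
  7: 7 XOR 5 = 2 < 7 — winning move (to 2).
  19: 19 XOR 5 = 22 ≥ 19 — no move.
  8: 8 XOR 5 = 13 ≥ 8 — no move.
That gives 3 winning moves.

3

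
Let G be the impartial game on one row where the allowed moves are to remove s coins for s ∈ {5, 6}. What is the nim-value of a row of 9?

1

Compute g(0), g(1), … for moves {5, 6}:
g(0) = mex{} = 0
g(1) = mex{} = 0
g(2) = mex{} = 0
g(3) = mex{} = 0
g(4) = mex{} = 0
g(5) = mex{0} = 1
g(6) = mex{0} = 1
g(7) = mex{0} = 1
g(8) = mex{0} = 1
g(9) = mex{0} = 1
So g(9) = 1.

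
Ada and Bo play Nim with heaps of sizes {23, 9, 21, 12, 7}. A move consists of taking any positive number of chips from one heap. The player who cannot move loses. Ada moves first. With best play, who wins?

Bitwise XOR of the heap sizes:
  10111  (23)
  01001  (9)
  10101  (21)
  01100  (12)
  00111  (7)
  -----
  00000  (0)
The nim-sum is 0, so this is a P-position: the player to move is in a losing position under optimal play; Ada is about to move from it and so loses — Bo wins.

Bo wins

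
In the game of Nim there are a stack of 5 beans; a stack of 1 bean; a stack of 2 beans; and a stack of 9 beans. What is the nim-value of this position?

15

Nim-sum: 5 XOR 1 XOR 2 XOR 9 = 15.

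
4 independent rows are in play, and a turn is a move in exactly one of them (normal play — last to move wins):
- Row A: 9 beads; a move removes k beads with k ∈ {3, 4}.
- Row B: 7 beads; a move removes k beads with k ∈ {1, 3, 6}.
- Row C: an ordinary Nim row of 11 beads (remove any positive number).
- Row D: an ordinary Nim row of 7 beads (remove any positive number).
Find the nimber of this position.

For row A, compute g(0), g(1), … with moves {3, 4}:
g(0) = mex{} = 0
g(1) = mex{} = 0
g(2) = mex{} = 0
g(3) = mex{0} = 1
g(4) = mex{0} = 1
g(5) = mex{0} = 1
g(6) = mex{0,1} = 2
g(7) = mex{1} = 0
g(8) = mex{1} = 0
g(9) = mex{1,2} = 0
So g(9) = 0.
Grundy values for row B (subtraction set {1, 3, 6}):
g(0) = mex{} = 0
g(1) = mex{0} = 1
g(2) = mex{1} = 0
g(3) = mex{0} = 1
g(4) = mex{1} = 0
g(5) = mex{0} = 1
g(6) = mex{0,1} = 2
g(7) = mex{0,1,2} = 3
So g(7) = 3.
Row C is a plain Nim row of size 11, so its Grundy value is 11.
Row D is a plain Nim row of size 7, so its Grundy value is 7.
The value of a disjunctive sum is the nim-sum of the parts.
Combined value = 0 ⊕ 3 ⊕ 11 ⊕ 7 = 15.

15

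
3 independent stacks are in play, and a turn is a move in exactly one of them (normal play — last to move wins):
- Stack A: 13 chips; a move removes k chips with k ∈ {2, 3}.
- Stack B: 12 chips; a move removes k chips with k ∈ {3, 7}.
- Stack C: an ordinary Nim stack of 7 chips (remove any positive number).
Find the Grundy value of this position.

6

For stack A, compute g(0), g(1), … with moves {2, 3}:
g(0) = mex{} = 0
g(1) = mex{} = 0
g(2) = mex{0} = 1
g(3) = mex{0} = 1
g(4) = mex{0,1} = 2
g(5) = mex{1} = 0
g(6) = mex{1,2} = 0
g(7) = mex{0,2} = 1
g(8) = mex{0} = 1
g(9) = mex{0,1} = 2
g(10) = mex{1} = 0
g(11) = mex{1,2} = 0
g(12) = mex{0,2} = 1
g(13) = mex{0} = 1
So g(13) = 1.
Build the Grundy sequence for stack B with g(k) = mex{g(k−s) : s ∈ {3, 7}, s ≤ k}:
g(0) = mex{} = 0
g(1) = mex{} = 0
g(2) = mex{} = 0
g(3) = mex{0} = 1
g(4) = mex{0} = 1
g(5) = mex{0} = 1
g(6) = mex{1} = 0
g(7) = mex{0,1} = 2
g(8) = mex{0,1} = 2
g(9) = mex{0} = 1
g(10) = mex{1,2} = 0
g(11) = mex{1,2} = 0
g(12) = mex{1} = 0
So g(12) = 0.
Stack C is a plain Nim stack of size 7, so its Grundy value is 7.
The value of a disjunctive sum is the nim-sum of the parts.
Combined value = 1 ⊕ 0 ⊕ 7 = 6.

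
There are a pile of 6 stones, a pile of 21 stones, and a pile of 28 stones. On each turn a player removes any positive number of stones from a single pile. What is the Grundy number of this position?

Nim-sum: 6 XOR 21 XOR 28 = 15.

15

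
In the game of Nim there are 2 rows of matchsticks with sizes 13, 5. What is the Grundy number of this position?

In binary:
  1101  (13)
  0101  (5)
  ----
  1000  (8)

8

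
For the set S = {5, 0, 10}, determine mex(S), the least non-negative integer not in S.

1

0 is in the set but 1 is not, so the mex is 1.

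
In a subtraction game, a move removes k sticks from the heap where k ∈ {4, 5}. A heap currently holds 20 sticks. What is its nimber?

Compute g(0), g(1), … for moves {4, 5}:
k:     0  1  2  3  4  5  6  7  8  9 10 11 12 13 14 15 16 17 18 19 20
g(k):  0  0  0  0  1  1  1  1  2  0  0  0  0  1  1  1  1  2  0  0  0
So g(20) = 0.

0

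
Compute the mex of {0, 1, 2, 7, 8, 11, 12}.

The values 0, 1, 2 are all present; 3 is the first non-negative integer missing from the set.

3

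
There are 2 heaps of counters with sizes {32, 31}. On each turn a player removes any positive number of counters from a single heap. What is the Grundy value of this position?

63

Nim-sum: 32 XOR 31 = 63.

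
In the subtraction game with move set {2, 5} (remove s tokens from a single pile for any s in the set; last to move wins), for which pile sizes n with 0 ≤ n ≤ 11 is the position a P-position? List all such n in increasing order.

0, 1, 4, 7, 8, 11

Grundy values for subtraction set {2, 5}:
g(0) = mex{} = 0
g(1) = mex{} = 0
g(2) = mex{0} = 1
g(3) = mex{0} = 1
g(4) = mex{1} = 0
g(5) = mex{0,1} = 2
g(6) = mex{0} = 1
g(7) = mex{1,2} = 0
g(8) = mex{1} = 0
g(9) = mex{0} = 1
g(10) = mex{0,2} = 1
g(11) = mex{1} = 0
The P-positions (g = 0) in 0..11 are 0, 1, 4, 7, 8, 11.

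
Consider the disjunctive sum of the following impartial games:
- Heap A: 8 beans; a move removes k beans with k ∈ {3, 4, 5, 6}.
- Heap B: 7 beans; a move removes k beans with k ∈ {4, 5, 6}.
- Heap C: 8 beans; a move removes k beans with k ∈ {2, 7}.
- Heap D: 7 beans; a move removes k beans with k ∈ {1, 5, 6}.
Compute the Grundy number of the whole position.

For heap A, compute g(0), g(1), … with moves {3, 4, 5, 6}:
g(0) = mex{} = 0
g(1) = mex{} = 0
g(2) = mex{} = 0
g(3) = mex{0} = 1
g(4) = mex{0} = 1
g(5) = mex{0} = 1
g(6) = mex{0,1} = 2
g(7) = mex{0,1} = 2
g(8) = mex{0,1} = 2
So g(8) = 2.
Grundy values for heap B (subtraction set {4, 5, 6}):
k:     0  1  2  3  4  5  6  7
g(k):  0  0  0  0  1  1  1  1
So g(7) = 1.
For heap C, compute g(0), g(1), … with moves {2, 7}:
g(0) = mex{} = 0
g(1) = mex{} = 0
g(2) = mex{0} = 1
g(3) = mex{0} = 1
g(4) = mex{1} = 0
g(5) = mex{1} = 0
g(6) = mex{0} = 1
g(7) = mex{0} = 1
g(8) = mex{0,1} = 2
So g(8) = 2.
For heap D, compute g(0), g(1), … with moves {1, 5, 6}:
g(0) = mex{} = 0
g(1) = mex{0} = 1
g(2) = mex{1} = 0
g(3) = mex{0} = 1
g(4) = mex{1} = 0
g(5) = mex{0} = 1
g(6) = mex{0,1} = 2
g(7) = mex{0,1,2} = 3
So g(7) = 3.
The value of a disjunctive sum is the nim-sum of the parts.
Combined value = 2 ⊕ 1 ⊕ 2 ⊕ 3 = 2.

2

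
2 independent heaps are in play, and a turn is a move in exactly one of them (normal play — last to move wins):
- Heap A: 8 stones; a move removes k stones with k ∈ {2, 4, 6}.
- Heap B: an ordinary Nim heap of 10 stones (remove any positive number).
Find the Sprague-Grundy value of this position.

10

Build the Grundy sequence for heap A with g(k) = mex{g(k−s) : s ∈ {2, 4, 6}, s ≤ k}:
k:     0  1  2  3  4  5  6  7  8
g(k):  0  0  1  1  2  2  3  3  0
So g(8) = 0.
Heap B is a plain Nim heap of size 10, so its Grundy value is 10.
By the Sprague-Grundy theorem, the Grundy value of a sum of independent games is the XOR of the component values.
Combined value = 0 XOR 10 = 10.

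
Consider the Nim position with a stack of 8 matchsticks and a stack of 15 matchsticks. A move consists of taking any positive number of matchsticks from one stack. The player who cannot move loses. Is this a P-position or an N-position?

N-position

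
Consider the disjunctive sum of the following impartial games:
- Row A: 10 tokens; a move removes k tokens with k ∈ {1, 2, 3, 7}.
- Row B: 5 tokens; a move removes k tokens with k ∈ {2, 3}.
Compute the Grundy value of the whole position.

Build the Grundy sequence for row A with g(k) = mex{g(k−s) : s ∈ {1, 2, 3, 7}, s ≤ k}:
k:     0  1  2  3  4  5  6  7  8  9 10
g(k):  0  1  2  3  0  1  2  3  0  1  2
So g(10) = 2.
For row B, compute g(0), g(1), … with moves {2, 3}:
g(0) = mex{} = 0
g(1) = mex{} = 0
g(2) = mex{0} = 1
g(3) = mex{0} = 1
g(4) = mex{0,1} = 2
g(5) = mex{1} = 0
So g(5) = 0.
By the Sprague-Grundy theorem, the Grundy value of a sum of independent games is the XOR of the component values.
Combined value = 2 ⊕ 0 = 2.

2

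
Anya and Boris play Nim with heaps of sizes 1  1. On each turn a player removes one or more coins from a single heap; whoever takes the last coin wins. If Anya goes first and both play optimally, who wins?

Nim-sum: 1 XOR 1 = 0.
The nim-sum is 0, so this is a P-position: the player to move is in a losing position under optimal play; Anya is about to move from it and so loses — Boris wins.

Boris wins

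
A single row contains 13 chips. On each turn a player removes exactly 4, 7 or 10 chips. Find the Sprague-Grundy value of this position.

3

Compute g(0), g(1), … for moves {4, 7, 10}:
k:     0  1  2  3  4  5  6  7  8  9 10 11 12 13
g(k):  0  0  0  0  1  1  1  1  2  2  2  2  3  3
So g(13) = 3.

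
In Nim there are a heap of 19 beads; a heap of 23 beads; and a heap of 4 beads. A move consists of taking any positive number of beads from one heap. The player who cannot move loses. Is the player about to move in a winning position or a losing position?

Losing position

Nim-sum: 19 ^ 23 ^ 4 = 0.
The nim-sum is 0, so this is a P-position: the player to move is in a losing position under optimal play.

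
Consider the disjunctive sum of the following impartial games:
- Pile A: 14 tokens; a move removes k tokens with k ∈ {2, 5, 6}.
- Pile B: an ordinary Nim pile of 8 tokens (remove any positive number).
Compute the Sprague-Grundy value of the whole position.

For pile A, compute g(0), g(1), … with moves {2, 5, 6}:
g(0) = mex{} = 0
g(1) = mex{} = 0
g(2) = mex{0} = 1
g(3) = mex{0} = 1
g(4) = mex{1} = 0
g(5) = mex{0,1} = 2
g(6) = mex{0} = 1
g(7) = mex{0,1,2} = 3
g(8) = mex{1} = 0
g(9) = mex{0,1,3} = 2
g(10) = mex{0,2} = 1
g(11) = mex{1,2} = 0
g(12) = mex{1,3} = 0
g(13) = mex{0,3} = 1
g(14) = mex{0,2} = 1
So g(14) = 1.
Pile B is a plain Nim pile of size 8, so its Grundy value is 8.
The value of a disjunctive sum is the nim-sum of the parts.
Combined value = 1 ⊕ 8 = 9.

9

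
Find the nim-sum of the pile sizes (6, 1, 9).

14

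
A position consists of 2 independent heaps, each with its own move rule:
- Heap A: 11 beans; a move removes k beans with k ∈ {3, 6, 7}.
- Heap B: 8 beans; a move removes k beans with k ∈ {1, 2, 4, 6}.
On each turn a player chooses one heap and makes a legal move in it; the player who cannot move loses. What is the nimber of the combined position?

0

Grundy values for heap A (subtraction set {3, 6, 7}):
g(0) = mex{} = 0
g(1) = mex{} = 0
g(2) = mex{} = 0
g(3) = mex{0} = 1
g(4) = mex{0} = 1
g(5) = mex{0} = 1
g(6) = mex{0,1} = 2
g(7) = mex{0,1} = 2
g(8) = mex{0,1} = 2
g(9) = mex{0,1,2} = 3
g(10) = mex{1,2} = 0
g(11) = mex{1,2} = 0
So g(11) = 0.
For heap B, compute g(0), g(1), … with moves {1, 2, 4, 6}:
k:     0  1  2  3  4  5  6  7  8
g(k):  0  1  2  0  1  2  3  4  0
So g(8) = 0.
The value of a disjunctive sum is the nim-sum of the parts.
Combined value = 0 XOR 0 = 0.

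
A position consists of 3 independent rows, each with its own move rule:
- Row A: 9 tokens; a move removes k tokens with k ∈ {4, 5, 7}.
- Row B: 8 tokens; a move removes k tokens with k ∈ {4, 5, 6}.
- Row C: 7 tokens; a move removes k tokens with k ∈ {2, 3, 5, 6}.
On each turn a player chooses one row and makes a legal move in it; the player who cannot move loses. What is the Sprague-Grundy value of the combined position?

3

Grundy values for row A (subtraction set {4, 5, 7}):
k:     0  1  2  3  4  5  6  7  8  9
g(k):  0  0  0  0  1  1  1  1  2  2
So g(9) = 2.
Grundy values for row B (subtraction set {4, 5, 6}):
k:     0  1  2  3  4  5  6  7  8
g(k):  0  0  0  0  1  1  1  1  2
So g(8) = 2.
Grundy values for row C (subtraction set {2, 3, 5, 6}):
g(0) = mex{} = 0
g(1) = mex{} = 0
g(2) = mex{0} = 1
g(3) = mex{0} = 1
g(4) = mex{0,1} = 2
g(5) = mex{0,1} = 2
g(6) = mex{0,1,2} = 3
g(7) = mex{0,1,2} = 3
So g(7) = 3.
By the Sprague-Grundy theorem, the Grundy value of a sum of independent games is the XOR of the component values.
Combined value = 2 ⊕ 2 ⊕ 3 = 3.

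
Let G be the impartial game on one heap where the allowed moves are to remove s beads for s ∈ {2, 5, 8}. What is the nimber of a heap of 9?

Grundy values for subtraction set {2, 5, 8}:
g(0) = mex{} = 0
g(1) = mex{} = 0
g(2) = mex{0} = 1
g(3) = mex{0} = 1
g(4) = mex{1} = 0
g(5) = mex{0,1} = 2
g(6) = mex{0} = 1
g(7) = mex{1,2} = 0
g(8) = mex{0,1} = 2
g(9) = mex{0} = 1
So g(9) = 1.

1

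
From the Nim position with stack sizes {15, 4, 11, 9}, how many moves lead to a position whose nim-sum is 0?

Nim-sum: 15 ^ 4 ^ 11 ^ 9 = 9.
The overall nim-sum is X = 9. A stack of size p has a winning move iff p XOR X < p (reduce it to p XOR X).
  15: 15 XOR 9 = 6 < 15 — winning move (to 6).
  4: 4 XOR 9 = 13 ≥ 4 — no move.
  11: 11 XOR 9 = 2 < 11 — winning move (to 2).
  9: 9 XOR 9 = 0 < 9 — winning move (to 0).
That gives 3 winning moves.

3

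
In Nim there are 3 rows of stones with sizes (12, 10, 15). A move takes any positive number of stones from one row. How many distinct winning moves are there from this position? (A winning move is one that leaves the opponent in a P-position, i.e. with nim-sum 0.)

Nim-sum: 12 ^ 10 ^ 15 = 9.
The overall nim-sum is X = 9. A row of size p has a winning move iff p XOR X < p (reduce it to p XOR X).
  12: 12 XOR 9 = 5 < 12 — winning move (to 5).
  10: 10 XOR 9 = 3 < 10 — winning move (to 3).
  15: 15 XOR 9 = 6 < 15 — winning move (to 6).
That gives 3 winning moves.

3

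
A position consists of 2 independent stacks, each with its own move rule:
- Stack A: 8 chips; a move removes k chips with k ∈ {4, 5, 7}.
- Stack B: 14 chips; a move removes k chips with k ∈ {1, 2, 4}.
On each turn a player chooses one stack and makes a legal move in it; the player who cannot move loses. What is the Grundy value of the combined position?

0

For stack A, compute g(0), g(1), … with moves {4, 5, 7}:
g(0) = mex{} = 0
g(1) = mex{} = 0
g(2) = mex{} = 0
g(3) = mex{} = 0
g(4) = mex{0} = 1
g(5) = mex{0} = 1
g(6) = mex{0} = 1
g(7) = mex{0} = 1
g(8) = mex{0,1} = 2
So g(8) = 2.
For stack B, compute g(0), g(1), … with moves {1, 2, 4}:
k:     0  1  2  3  4  5  6  7  8  9 10 11 12 13 14
g(k):  0  1  2  0  1  2  0  1  2  0  1  2  0  1  2
So g(14) = 2.
The value of a disjunctive sum is the nim-sum of the parts.
Combined value = 2 ⊕ 2 = 0.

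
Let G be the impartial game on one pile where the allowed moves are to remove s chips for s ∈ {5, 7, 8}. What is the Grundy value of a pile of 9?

Compute g(0), g(1), … for moves {5, 7, 8}:
g(0) = mex{} = 0
g(1) = mex{} = 0
g(2) = mex{} = 0
g(3) = mex{} = 0
g(4) = mex{} = 0
g(5) = mex{0} = 1
g(6) = mex{0} = 1
g(7) = mex{0} = 1
g(8) = mex{0} = 1
g(9) = mex{0} = 1
So g(9) = 1.

1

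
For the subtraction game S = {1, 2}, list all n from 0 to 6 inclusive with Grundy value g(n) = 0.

0, 3, 6

Build the Grundy sequence with g(k) = mex{g(k−s) : s ∈ {1, 2}, s ≤ k}:
g(0) = mex{} = 0
g(1) = mex{0} = 1
g(2) = mex{0,1} = 2
g(3) = mex{1,2} = 0
g(4) = mex{0,2} = 1
g(5) = mex{0,1} = 2
g(6) = mex{1,2} = 0
The P-positions (g = 0) in 0..6 are 0, 3, 6.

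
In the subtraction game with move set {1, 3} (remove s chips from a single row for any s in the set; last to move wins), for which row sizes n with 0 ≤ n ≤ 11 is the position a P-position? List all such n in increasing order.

0, 2, 4, 6, 8, 10

Build the Grundy sequence with g(k) = mex{g(k−s) : s ∈ {1, 3}, s ≤ k}:
k:     0  1  2  3  4  5  6  7  8  9 10 11
g(k):  0  1  0  1  0  1  0  1  0  1  0  1
The P-positions (g = 0) in 0..11 are 0, 2, 4, 6, 8, 10.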